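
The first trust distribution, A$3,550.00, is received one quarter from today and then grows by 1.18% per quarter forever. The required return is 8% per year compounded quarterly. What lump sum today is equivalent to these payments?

A$432,926.83

Periodic rate r = 0.08/4 per quarter.
Growing perpetuity (Gordon): PV = PMT₁ / (r − g) = 3,550 / (r − 0.0118) = A$432,926.83.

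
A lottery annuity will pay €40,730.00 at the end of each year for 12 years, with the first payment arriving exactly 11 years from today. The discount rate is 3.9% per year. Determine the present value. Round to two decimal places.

Ordinary annuity of 12 payments, first payment at period 11.
Periodic rate r = 0.039 per year.
The ordinary-annuity PV formula values the stream one period before the first payment (period 10); discount that back 10 periods:
PV₀ = 40,730 × [1 − (1+r)^−12] / r × (1+r)^−10 = €262,252.78

€262,252.78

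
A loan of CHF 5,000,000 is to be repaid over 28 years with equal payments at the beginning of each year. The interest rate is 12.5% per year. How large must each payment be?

Level annuity due; solve PV = PMT × [(1 − (1+r)^−n)/r] × (1+r) for PMT.
Periodic rate r = 0.125 per year.
With n = 28: PMT = 5,000,000 / ([(1 − (1+r)^−n)/r] × (1+r)) = CHF 576,876.79

CHF 576,876.79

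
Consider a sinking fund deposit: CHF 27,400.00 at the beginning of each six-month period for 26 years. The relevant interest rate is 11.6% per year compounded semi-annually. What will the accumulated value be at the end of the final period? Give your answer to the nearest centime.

This is an annuity due: 52 deposits of CHF 27,400.00 at the beginning of each six-month period.
Periodic rate r = 0.116/2 per half-year; n is counted in half-years.
FV = PMT × [((1+r)^n − 1)/r] × (1+r) = 27,400 × [(1+r)^52 − 1] / r × (1+r) = CHF 8,877,165.51

CHF 8,877,165.51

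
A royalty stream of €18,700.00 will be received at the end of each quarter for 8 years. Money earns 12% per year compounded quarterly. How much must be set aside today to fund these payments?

This is an ordinary annuity: 32 payments of €18,700.00 at the end of each quarter.
Periodic rate r = 0.12/4 per quarter; n is counted in quarters.
PV = PMT × [(1 − (1+r)^−n)/r] = 18,700 × [1 − (1+r)^−32] / r = €381,269.92

€381,269.92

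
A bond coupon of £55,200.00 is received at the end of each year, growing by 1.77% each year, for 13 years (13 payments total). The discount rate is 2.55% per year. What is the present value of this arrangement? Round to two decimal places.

£668,695.85

Periodic rate r = 0.0255 per year.
Growing ordinary annuity: PV = PMT₁ × [1 − ((1+g)/(1+r))^n] / (r − g) = 55,200 × [1 − ((1+0.0177)/(1+r))^13] / (r − 0.0177) = £668,695.85.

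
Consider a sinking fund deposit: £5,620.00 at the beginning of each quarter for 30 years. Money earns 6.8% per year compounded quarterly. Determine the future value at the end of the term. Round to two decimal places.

£2,205,482.45

This is an annuity due: 120 deposits of £5,620.00 at the beginning of each quarter.
Periodic rate r = 0.068/4 per quarter; n is counted in quarters.
FV = PMT × [((1+r)^n − 1)/r] × (1+r) = 5,620 × [(1+r)^120 − 1] / r × (1+r) = £2,205,482.45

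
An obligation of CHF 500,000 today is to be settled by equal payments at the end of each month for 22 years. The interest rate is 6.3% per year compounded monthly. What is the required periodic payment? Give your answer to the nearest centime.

CHF 3,504.59

Level ordinary annuity; solve PV = PMT × [(1 − (1+r)^−n)/r] for PMT.
Periodic rate r = 0.063/12 per month; n is counted in months.
With n = 264: PMT = 500,000 / ([(1 − (1+r)^−n)/r]) = CHF 3,504.59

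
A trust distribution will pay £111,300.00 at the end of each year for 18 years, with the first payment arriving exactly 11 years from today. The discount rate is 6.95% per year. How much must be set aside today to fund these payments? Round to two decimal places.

Ordinary annuity of 18 payments, first payment at period 11.
Periodic rate r = 0.0695 per year.
The ordinary-annuity PV formula values the stream one period before the first payment (period 10); discount that back 10 periods:
PV₀ = 111,300 × [1 − (1+r)^−18] / r × (1+r)^−10 = £573,871.42

£573,871.42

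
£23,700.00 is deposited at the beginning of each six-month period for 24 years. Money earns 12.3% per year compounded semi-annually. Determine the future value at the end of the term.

This is an annuity due: 48 deposits of £23,700.00 at the beginning of each six-month period.
Periodic rate r = 0.123/2 per half-year; n is counted in half-years.
FV = PMT × [((1+r)^n − 1)/r] × (1+r) = 23,700 × [(1+r)^48 − 1] / r × (1+r) = £6,768,102.89

£6,768,102.89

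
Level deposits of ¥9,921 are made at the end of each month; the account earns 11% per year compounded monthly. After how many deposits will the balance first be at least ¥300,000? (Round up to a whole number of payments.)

27 payments

Periodic rate r = 0.11/12 per month; n is counted in months.
Ordinary annuity FV: 300,000 = 9,921 × [((1+r)^n − 1)/r].
(1+r)^n = 1 + 300,000 × r / 9,921, so n = ln(1 + 300,000·r/9,921) / ln(1+r) = 26.81.
Round up to a whole number of payments: n = 27.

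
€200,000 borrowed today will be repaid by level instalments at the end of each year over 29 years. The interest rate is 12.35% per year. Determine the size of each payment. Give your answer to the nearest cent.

€25,573.31

Level ordinary annuity; solve PV = PMT × [(1 − (1+r)^−n)/r] for PMT.
Periodic rate r = 0.1235 per year.
With n = 29: PMT = 200,000 / ([(1 − (1+r)^−n)/r]) = €25,573.31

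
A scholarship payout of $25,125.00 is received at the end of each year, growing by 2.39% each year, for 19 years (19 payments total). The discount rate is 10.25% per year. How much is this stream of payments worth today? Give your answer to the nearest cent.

$241,244.32

Periodic rate r = 0.1025 per year.
Growing ordinary annuity: PV = PMT₁ × [1 − ((1+g)/(1+r))^n] / (r − g) = 25,125 × [1 − ((1+0.0239)/(1+r))^19] / (r − 0.0239) = $241,244.32.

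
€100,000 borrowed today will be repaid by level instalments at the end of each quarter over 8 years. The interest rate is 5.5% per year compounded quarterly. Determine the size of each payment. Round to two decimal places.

Level ordinary annuity; solve PV = PMT × [(1 − (1+r)^−n)/r] for PMT.
Periodic rate r = 0.055/4 per quarter; n is counted in quarters.
With n = 32: PMT = 100,000 / ([(1 − (1+r)^−n)/r]) = €3,883.85

€3,883.85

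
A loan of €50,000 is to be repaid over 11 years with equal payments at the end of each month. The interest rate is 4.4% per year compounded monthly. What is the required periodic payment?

€478.50

Level ordinary annuity; solve PV = PMT × [(1 − (1+r)^−n)/r] for PMT.
Periodic rate r = 0.044/12 per month; n is counted in months.
With n = 132: PMT = 50,000 / ([(1 − (1+r)^−n)/r]) = €478.50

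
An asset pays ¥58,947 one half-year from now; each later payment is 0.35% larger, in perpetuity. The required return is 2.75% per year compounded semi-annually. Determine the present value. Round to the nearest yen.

¥5,750,927

Periodic rate r = 0.0275/2 per half-year.
Growing perpetuity (Gordon): PV = PMT₁ / (r − g) = 58,947 / (r − 0.0035) = ¥5,750,927.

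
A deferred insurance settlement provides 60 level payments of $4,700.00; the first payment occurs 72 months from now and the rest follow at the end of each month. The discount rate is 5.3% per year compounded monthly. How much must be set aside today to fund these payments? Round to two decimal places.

$180,822.00

Ordinary annuity of 60 payments, first payment at period 72.
Periodic rate r = 0.053/12 per month; n is counted in months.
The ordinary-annuity PV formula values the stream one period before the first payment (period 71); discount that back 71 periods:
PV₀ = 4,700 × [1 − (1+r)^−60] / r × (1+r)^−71 = $180,822.00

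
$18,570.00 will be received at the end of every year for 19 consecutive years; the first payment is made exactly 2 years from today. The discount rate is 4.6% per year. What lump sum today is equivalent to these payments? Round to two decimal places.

Ordinary annuity of 19 payments, first payment at period 2.
Periodic rate r = 0.046 per year.
The ordinary-annuity PV formula values the stream one period before the first payment (period 1); discount that back 1 periods:
PV₀ = 18,570 × [1 − (1+r)^−19] / r × (1+r)^−1 = $221,724.45

$221,724.45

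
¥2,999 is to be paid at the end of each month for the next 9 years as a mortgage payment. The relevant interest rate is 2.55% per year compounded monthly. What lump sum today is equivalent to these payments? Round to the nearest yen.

This is an ordinary annuity: 108 payments of ¥2,999 at the end of each month.
Periodic rate r = 0.0255/12 per month; n is counted in months.
PV = PMT × [(1 − (1+r)^−n)/r] = 2,999 × [1 − (1+r)^−108] / r = ¥289,140

¥289,140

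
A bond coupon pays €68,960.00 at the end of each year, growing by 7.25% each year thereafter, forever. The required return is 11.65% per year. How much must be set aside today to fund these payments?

Periodic rate r = 0.1165 per year.
Growing perpetuity (Gordon): PV = PMT₁ / (r − g) = 68,960 / (r − 0.0725) = €1,567,272.73.

€1,567,272.73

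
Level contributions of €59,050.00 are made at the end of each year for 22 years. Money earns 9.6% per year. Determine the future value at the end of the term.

€4,006,373.52

This is an ordinary annuity: 22 deposits of €59,050.00 at the end of each year.
Periodic rate r = 0.096 per year.
FV = PMT × [((1+r)^n − 1)/r] = 59,050 × [(1+r)^22 − 1] / r = €4,006,373.52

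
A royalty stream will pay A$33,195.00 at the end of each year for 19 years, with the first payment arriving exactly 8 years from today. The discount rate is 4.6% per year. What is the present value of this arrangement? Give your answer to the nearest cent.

Ordinary annuity of 19 payments, first payment at period 8.
Periodic rate r = 0.046 per year.
The ordinary-annuity PV formula values the stream one period before the first payment (period 7); discount that back 7 periods:
PV₀ = 33,195 × [1 − (1+r)^−19] / r × (1+r)^−7 = A$302,610.68

A$302,610.68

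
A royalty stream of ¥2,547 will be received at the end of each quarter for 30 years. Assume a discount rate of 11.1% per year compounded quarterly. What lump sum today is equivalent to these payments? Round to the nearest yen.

¥88,346

This is an ordinary annuity: 120 payments of ¥2,547 at the end of each quarter.
Periodic rate r = 0.111/4 per quarter; n is counted in quarters.
PV = PMT × [(1 − (1+r)^−n)/r] = 2,547 × [1 − (1+r)^−120] / r = ¥88,346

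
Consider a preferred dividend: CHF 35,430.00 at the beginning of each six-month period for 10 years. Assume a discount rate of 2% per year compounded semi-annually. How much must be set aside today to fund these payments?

This is an annuity due: 20 payments of CHF 35,430.00 at the beginning of each six-month period.
Periodic rate r = 0.02/2 per half-year; n is counted in half-years.
PV = PMT × [(1 − (1+r)^−n)/r] × (1+r) = 35,430 × [1 − (1+r)^−20] / r × (1+r) = CHF 645,747.48

CHF 645,747.48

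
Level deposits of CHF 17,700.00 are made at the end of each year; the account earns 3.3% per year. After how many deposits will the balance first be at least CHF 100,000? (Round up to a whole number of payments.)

6 payments

Periodic rate r = 0.033 per year.
Ordinary annuity FV: 100,000 = 17,700 × [((1+r)^n − 1)/r].
(1+r)^n = 1 + 100,000 × r / 17,700, so n = ln(1 + 100,000·r/17,700) / ln(1+r) = 5.27.
Round up to a whole number of payments: n = 6.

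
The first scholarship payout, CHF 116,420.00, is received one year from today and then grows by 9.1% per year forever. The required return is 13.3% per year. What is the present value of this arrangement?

Periodic rate r = 0.133 per year.
Growing perpetuity (Gordon): PV = PMT₁ / (r − g) = 116,420 / (r − 0.091) = CHF 2,771,904.76.

CHF 2,771,904.76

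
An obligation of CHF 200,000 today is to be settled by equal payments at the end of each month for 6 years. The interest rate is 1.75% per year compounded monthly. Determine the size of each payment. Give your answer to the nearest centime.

CHF 2,928.19

Level ordinary annuity; solve PV = PMT × [(1 − (1+r)^−n)/r] for PMT.
Periodic rate r = 0.0175/12 per month; n is counted in months.
With n = 72: PMT = 200,000 / ([(1 − (1+r)^−n)/r]) = CHF 2,928.19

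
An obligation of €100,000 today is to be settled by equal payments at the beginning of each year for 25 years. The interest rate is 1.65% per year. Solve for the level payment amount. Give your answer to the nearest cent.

Level annuity due; solve PV = PMT × [(1 − (1+r)^−n)/r] × (1+r) for PMT.
Periodic rate r = 0.0165 per year.
With n = 25: PMT = 100,000 / ([(1 − (1+r)^−n)/r] × (1+r)) = €4,834.24

€4,834.24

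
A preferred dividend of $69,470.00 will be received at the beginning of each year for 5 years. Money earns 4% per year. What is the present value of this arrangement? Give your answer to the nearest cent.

$321,638.82

This is an annuity due: 5 payments of $69,470.00 at the beginning of each year.
Periodic rate r = 0.04 per year.
PV = PMT × [(1 − (1+r)^−n)/r] × (1+r) = 69,470 × [1 − (1+r)^−5] / r × (1+r) = $321,638.82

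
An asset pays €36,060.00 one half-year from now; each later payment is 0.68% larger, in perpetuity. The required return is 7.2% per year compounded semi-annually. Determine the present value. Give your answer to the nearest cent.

Periodic rate r = 0.072/2 per half-year.
Growing perpetuity (Gordon): PV = PMT₁ / (r − g) = 36,060 / (r − 0.0068) = €1,234,931.51.

€1,234,931.51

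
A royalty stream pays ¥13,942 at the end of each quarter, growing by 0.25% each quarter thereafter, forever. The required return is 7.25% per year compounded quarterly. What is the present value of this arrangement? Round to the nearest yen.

¥892,288

Periodic rate r = 0.0725/4 per quarter.
Growing perpetuity (Gordon): PV = PMT₁ / (r − g) = 13,942 / (r − 0.0025) = ¥892,288.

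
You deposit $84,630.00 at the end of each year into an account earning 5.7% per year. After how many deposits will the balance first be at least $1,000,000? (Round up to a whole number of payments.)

Periodic rate r = 0.057 per year.
Ordinary annuity FV: 1,000,000 = 84,630 × [((1+r)^n − 1)/r].
(1+r)^n = 1 + 1,000,000 × r / 84,630, so n = ln(1 + 1,000,000·r/84,630) / ln(1+r) = 9.29.
Round up to a whole number of payments: n = 10.

10 payments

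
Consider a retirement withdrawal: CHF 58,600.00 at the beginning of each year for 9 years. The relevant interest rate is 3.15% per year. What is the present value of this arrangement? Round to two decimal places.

This is an annuity due: 9 payments of CHF 58,600.00 at the beginning of each year.
Periodic rate r = 0.0315 per year.
PV = PMT × [(1 − (1+r)^−n)/r] × (1+r) = 58,600 × [1 − (1+r)^−9] / r × (1+r) = CHF 467,363.44

CHF 467,363.44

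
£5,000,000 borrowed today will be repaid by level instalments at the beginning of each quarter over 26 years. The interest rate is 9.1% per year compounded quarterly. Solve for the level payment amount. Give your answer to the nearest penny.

£123,082.02

Level annuity due; solve PV = PMT × [(1 − (1+r)^−n)/r] × (1+r) for PMT.
Periodic rate r = 0.091/4 per quarter; n is counted in quarters.
With n = 104: PMT = 5,000,000 / ([(1 − (1+r)^−n)/r] × (1+r)) = £123,082.02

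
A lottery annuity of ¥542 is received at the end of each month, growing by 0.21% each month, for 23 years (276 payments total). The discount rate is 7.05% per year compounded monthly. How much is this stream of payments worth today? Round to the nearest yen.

¥92,715

Periodic rate r = 0.0705/12 per month; n is counted in months.
Growing ordinary annuity: PV = PMT₁ × [1 − ((1+g)/(1+r))^n] / (r − g) = 542 × [1 − ((1+0.0021)/(1+r))^276] / (r − 0.0021) = ¥92,715.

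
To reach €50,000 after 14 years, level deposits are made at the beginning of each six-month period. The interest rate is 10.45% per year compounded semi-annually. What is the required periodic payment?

Level annuity due; solve FV = PMT × [((1+r)^n − 1)/r] × (1+r) for PMT.
Periodic rate r = 0.1045/2 per half-year; n is counted in half-years.
With n = 28: PMT = 50,000 / ([((1+r)^n − 1)/r] × (1+r)) = €785.12

€785.12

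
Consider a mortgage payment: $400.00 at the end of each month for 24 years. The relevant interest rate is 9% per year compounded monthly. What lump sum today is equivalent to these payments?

$47,132.89

This is an ordinary annuity: 288 payments of $400.00 at the end of each month.
Periodic rate r = 0.09/12 per month; n is counted in months.
PV = PMT × [(1 − (1+r)^−n)/r] = 400 × [1 − (1+r)^−288] / r = $47,132.89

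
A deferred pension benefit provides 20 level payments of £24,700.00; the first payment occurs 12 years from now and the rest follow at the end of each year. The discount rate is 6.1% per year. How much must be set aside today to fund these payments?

Ordinary annuity of 20 payments, first payment at period 12.
Periodic rate r = 0.061 per year.
The ordinary-annuity PV formula values the stream one period before the first payment (period 11); discount that back 11 periods:
PV₀ = 24,700 × [1 − (1+r)^−20] / r × (1+r)^−11 = £146,510.99

£146,510.99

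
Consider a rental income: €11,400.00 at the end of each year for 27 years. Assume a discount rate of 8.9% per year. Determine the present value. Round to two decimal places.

This is an ordinary annuity: 27 payments of €11,400.00 at the end of each year.
Periodic rate r = 0.089 per year.
PV = PMT × [(1 − (1+r)^−n)/r] = 11,400 × [1 − (1+r)^−27] / r = €115,273.60

€115,273.60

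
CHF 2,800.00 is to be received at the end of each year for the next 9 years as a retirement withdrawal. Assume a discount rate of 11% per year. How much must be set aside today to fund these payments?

This is an ordinary annuity: 9 payments of CHF 2,800.00 at the end of each year.
Periodic rate r = 0.11 per year.
PV = PMT × [(1 − (1+r)^−n)/r] = 2,800 × [1 − (1+r)^−9] / r = CHF 15,503.73

CHF 15,503.73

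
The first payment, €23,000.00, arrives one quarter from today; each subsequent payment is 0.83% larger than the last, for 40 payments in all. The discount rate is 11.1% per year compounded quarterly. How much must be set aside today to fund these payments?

€631,839.03

Periodic rate r = 0.111/4 per quarter; n is counted in quarters.
Growing ordinary annuity: PV = PMT₁ × [1 − ((1+g)/(1+r))^n] / (r − g) = 23,000 × [1 − ((1+0.0083)/(1+r))^40] / (r − 0.0083) = €631,839.03.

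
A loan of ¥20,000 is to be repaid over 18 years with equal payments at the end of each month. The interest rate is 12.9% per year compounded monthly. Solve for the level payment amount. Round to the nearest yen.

¥239

Level ordinary annuity; solve PV = PMT × [(1 − (1+r)^−n)/r] for PMT.
Periodic rate r = 0.129/12 per month; n is counted in months.
With n = 216: PMT = 20,000 / ([(1 − (1+r)^−n)/r]) = ¥239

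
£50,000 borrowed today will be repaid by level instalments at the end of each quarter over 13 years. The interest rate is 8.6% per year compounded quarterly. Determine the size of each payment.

£1,606.47

Level ordinary annuity; solve PV = PMT × [(1 − (1+r)^−n)/r] for PMT.
Periodic rate r = 0.086/4 per quarter; n is counted in quarters.
With n = 52: PMT = 50,000 / ([(1 − (1+r)^−n)/r]) = £1,606.47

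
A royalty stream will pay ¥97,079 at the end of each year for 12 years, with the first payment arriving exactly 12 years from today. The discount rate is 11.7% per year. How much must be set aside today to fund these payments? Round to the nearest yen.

Ordinary annuity of 12 payments, first payment at period 12.
Periodic rate r = 0.117 per year.
The ordinary-annuity PV formula values the stream one period before the first payment (period 11); discount that back 11 periods:
PV₀ = 97,079 × [1 − (1+r)^−12] / r × (1+r)^−11 = ¥180,551

¥180,551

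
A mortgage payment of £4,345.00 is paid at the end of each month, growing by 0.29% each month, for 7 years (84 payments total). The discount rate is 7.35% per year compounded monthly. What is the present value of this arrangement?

Periodic rate r = 0.0735/12 per month; n is counted in months.
Growing ordinary annuity: PV = PMT₁ × [1 − ((1+g)/(1+r))^n] / (r − g) = 4,345 × [1 − ((1+0.0029)/(1+r))^84] / (r − 0.0029) = £318,469.90.

£318,469.90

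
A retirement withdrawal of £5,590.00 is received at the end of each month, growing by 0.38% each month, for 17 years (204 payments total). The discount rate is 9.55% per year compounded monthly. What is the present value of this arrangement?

Periodic rate r = 0.0955/12 per month; n is counted in months.
Growing ordinary annuity: PV = PMT₁ × [1 − ((1+g)/(1+r))^n] / (r − g) = 5,590 × [1 − ((1+0.0038)/(1+r))^204] / (r − 0.0038) = £765,881.93.

£765,881.93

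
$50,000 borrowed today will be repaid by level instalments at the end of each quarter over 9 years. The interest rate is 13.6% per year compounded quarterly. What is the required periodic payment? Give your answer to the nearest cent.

$2,428.91

Level ordinary annuity; solve PV = PMT × [(1 − (1+r)^−n)/r] for PMT.
Periodic rate r = 0.136/4 per quarter; n is counted in quarters.
With n = 36: PMT = 50,000 / ([(1 − (1+r)^−n)/r]) = $2,428.91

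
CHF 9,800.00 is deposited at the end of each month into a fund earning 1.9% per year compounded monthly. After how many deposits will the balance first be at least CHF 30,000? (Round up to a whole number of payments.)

4 payments

Periodic rate r = 0.019/12 per month; n is counted in months.
Ordinary annuity FV: 30,000 = 9,800 × [((1+r)^n − 1)/r].
(1+r)^n = 1 + 30,000 × r / 9,800, so n = ln(1 + 30,000·r/9,800) / ln(1+r) = 3.06.
Round up to a whole number of payments: n = 4.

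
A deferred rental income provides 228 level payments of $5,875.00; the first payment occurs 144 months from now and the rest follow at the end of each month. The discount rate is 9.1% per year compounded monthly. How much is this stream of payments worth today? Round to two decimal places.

$216,028.35

Ordinary annuity of 228 payments, first payment at period 144.
Periodic rate r = 0.091/12 per month; n is counted in months.
The ordinary-annuity PV formula values the stream one period before the first payment (period 143); discount that back 143 periods:
PV₀ = 5,875 × [1 − (1+r)^−228] / r × (1+r)^−143 = $216,028.35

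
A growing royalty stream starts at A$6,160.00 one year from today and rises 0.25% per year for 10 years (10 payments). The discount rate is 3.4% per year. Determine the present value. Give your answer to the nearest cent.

Periodic rate r = 0.034 per year.
Growing ordinary annuity: PV = PMT₁ × [1 − ((1+g)/(1+r))^n] / (r − g) = 6,160 × [1 − ((1+0.0025)/(1+r))^10] / (r − 0.0025) = A$52,036.83.

A$52,036.83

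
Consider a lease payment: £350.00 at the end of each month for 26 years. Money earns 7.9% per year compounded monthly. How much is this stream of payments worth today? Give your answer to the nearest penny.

This is an ordinary annuity: 312 payments of £350.00 at the end of each month.
Periodic rate r = 0.079/12 per month; n is counted in months.
PV = PMT × [(1 − (1+r)^−n)/r] = 350 × [1 − (1+r)^−312] / r = £46,301.70

£46,301.70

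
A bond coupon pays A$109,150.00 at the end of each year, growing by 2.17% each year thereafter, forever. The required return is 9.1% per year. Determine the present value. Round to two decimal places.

Periodic rate r = 0.091 per year.
Growing perpetuity (Gordon): PV = PMT₁ / (r − g) = 109,150 / (r − 0.0217) = A$1,575,036.08.

A$1,575,036.08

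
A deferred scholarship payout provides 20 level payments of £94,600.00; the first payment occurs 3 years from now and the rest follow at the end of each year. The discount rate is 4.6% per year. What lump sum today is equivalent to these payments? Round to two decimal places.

Ordinary annuity of 20 payments, first payment at period 3.
Periodic rate r = 0.046 per year.
The ordinary-annuity PV formula values the stream one period before the first payment (period 2); discount that back 2 periods:
PV₀ = 94,600 × [1 − (1+r)^−20] / r × (1+r)^−2 = £1,115,016.04

£1,115,016.04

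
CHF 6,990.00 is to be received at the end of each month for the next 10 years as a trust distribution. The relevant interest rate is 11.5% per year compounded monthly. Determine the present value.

This is an ordinary annuity: 120 payments of CHF 6,990.00 at the end of each month.
Periodic rate r = 0.115/12 per month; n is counted in months.
PV = PMT × [(1 − (1+r)^−n)/r] = 6,990 × [1 − (1+r)^−120] / r = CHF 497,171.16

CHF 497,171.16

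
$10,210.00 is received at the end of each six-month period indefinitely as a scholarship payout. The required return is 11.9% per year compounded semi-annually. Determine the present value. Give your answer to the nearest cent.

Periodic rate r = 0.119/2 per half-year.
Level perpetuity: PV = PMT / r = 10,210 / (0.119/2) = $171,596.64.

$171,596.64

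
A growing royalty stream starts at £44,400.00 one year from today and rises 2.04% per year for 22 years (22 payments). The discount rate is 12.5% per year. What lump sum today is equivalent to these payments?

Periodic rate r = 0.125 per year.
Growing ordinary annuity: PV = PMT₁ × [1 − ((1+g)/(1+r))^n] / (r − g) = 44,400 × [1 − ((1+0.0204)/(1+r))^22] / (r − 0.0204) = £374,878.30.

£374,878.30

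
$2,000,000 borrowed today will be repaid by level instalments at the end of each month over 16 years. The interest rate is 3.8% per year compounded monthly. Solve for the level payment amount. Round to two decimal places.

Level ordinary annuity; solve PV = PMT × [(1 − (1+r)^−n)/r] for PMT.
Periodic rate r = 0.038/12 per month; n is counted in months.
With n = 192: PMT = 2,000,000 / ([(1 − (1+r)^−n)/r]) = $13,918.25

$13,918.25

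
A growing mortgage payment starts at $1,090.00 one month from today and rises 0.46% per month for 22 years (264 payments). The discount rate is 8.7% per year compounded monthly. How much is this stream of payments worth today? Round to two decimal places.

$206,139.52

Periodic rate r = 0.087/12 per month; n is counted in months.
Growing ordinary annuity: PV = PMT₁ × [1 − ((1+g)/(1+r))^n] / (r − g) = 1,090 × [1 − ((1+0.0046)/(1+r))^264] / (r − 0.0046) = $206,139.52.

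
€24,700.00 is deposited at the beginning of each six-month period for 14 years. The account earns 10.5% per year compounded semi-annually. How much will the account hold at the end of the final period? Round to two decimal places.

€1,579,635.47

This is an annuity due: 28 deposits of €24,700.00 at the beginning of each six-month period.
Periodic rate r = 0.105/2 per half-year; n is counted in half-years.
FV = PMT × [((1+r)^n − 1)/r] × (1+r) = 24,700 × [(1+r)^28 − 1] / r × (1+r) = €1,579,635.47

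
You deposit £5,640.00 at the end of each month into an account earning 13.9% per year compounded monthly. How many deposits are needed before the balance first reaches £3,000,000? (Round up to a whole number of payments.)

171 payments

Periodic rate r = 0.139/12 per month; n is counted in months.
Ordinary annuity FV: 3,000,000 = 5,640 × [((1+r)^n − 1)/r].
(1+r)^n = 1 + 3,000,000 × r / 5,640, so n = ln(1 + 3,000,000·r/5,640) / ln(1+r) = 170.94.
Round up to a whole number of payments: n = 171.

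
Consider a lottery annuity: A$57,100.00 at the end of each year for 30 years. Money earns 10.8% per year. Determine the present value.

A$504,324.50

This is an ordinary annuity: 30 payments of A$57,100.00 at the end of each year.
Periodic rate r = 0.108 per year.
PV = PMT × [(1 − (1+r)^−n)/r] = 57,100 × [1 − (1+r)^−30] / r = A$504,324.50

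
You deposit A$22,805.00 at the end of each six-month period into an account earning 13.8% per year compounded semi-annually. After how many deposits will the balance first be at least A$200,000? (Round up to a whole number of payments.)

8 payments

Periodic rate r = 0.138/2 per half-year; n is counted in half-years.
Ordinary annuity FV: 200,000 = 22,805 × [((1+r)^n − 1)/r].
(1+r)^n = 1 + 200,000 × r / 22,805, so n = ln(1 + 200,000·r/22,805) / ln(1+r) = 7.09.
Round up to a whole number of payments: n = 8.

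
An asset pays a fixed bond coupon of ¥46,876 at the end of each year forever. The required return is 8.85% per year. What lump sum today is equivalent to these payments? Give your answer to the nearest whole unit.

Periodic rate r = 0.0885 per year.
Level perpetuity: PV = PMT / r = 46,876 / (0.0885) = ¥529,672.

¥529,672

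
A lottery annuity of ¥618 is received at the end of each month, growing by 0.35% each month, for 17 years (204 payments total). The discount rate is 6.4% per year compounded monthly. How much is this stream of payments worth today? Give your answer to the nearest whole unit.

¥104,798

Periodic rate r = 0.064/12 per month; n is counted in months.
Growing ordinary annuity: PV = PMT₁ × [1 − ((1+g)/(1+r))^n] / (r − g) = 618 × [1 − ((1+0.0035)/(1+r))^204] / (r − 0.0035) = ¥104,798.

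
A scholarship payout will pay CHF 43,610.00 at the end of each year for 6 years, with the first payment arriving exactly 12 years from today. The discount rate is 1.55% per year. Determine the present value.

CHF 209,424.85

Ordinary annuity of 6 payments, first payment at period 12.
Periodic rate r = 0.0155 per year.
The ordinary-annuity PV formula values the stream one period before the first payment (period 11); discount that back 11 periods:
PV₀ = 43,610 × [1 − (1+r)^−6] / r × (1+r)^−11 = CHF 209,424.85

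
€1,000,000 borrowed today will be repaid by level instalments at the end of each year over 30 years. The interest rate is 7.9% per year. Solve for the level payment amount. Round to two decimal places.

Level ordinary annuity; solve PV = PMT × [(1 − (1+r)^−n)/r] for PMT.
Periodic rate r = 0.079 per year.
With n = 30: PMT = 1,000,000 / ([(1 − (1+r)^−n)/r]) = €87,990.70

€87,990.70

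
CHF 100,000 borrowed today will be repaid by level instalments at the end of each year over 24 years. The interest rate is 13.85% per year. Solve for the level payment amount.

Level ordinary annuity; solve PV = PMT × [(1 − (1+r)^−n)/r] for PMT.
Periodic rate r = 0.1385 per year.
With n = 24: PMT = 100,000 / ([(1 − (1+r)^−n)/r]) = CHF 14,494.48

CHF 14,494.48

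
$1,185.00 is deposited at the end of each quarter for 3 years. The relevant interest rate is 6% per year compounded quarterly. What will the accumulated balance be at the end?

$15,453.84

This is an ordinary annuity: 12 deposits of $1,185.00 at the end of each quarter.
Periodic rate r = 0.06/4 per quarter; n is counted in quarters.
FV = PMT × [((1+r)^n − 1)/r] = 1,185 × [(1+r)^12 − 1] / r = $15,453.84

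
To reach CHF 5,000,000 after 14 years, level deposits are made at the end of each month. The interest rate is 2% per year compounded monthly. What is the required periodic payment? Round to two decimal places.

CHF 25,814.06

Level ordinary annuity; solve FV = PMT × [((1+r)^n − 1)/r] for PMT.
Periodic rate r = 0.02/12 per month; n is counted in months.
With n = 168: PMT = 5,000,000 / ([((1+r)^n − 1)/r]) = CHF 25,814.06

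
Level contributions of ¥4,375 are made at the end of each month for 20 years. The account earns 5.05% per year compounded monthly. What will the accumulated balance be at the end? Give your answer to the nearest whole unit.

¥1,808,691

This is an ordinary annuity: 240 deposits of ¥4,375 at the end of each month.
Periodic rate r = 0.0505/12 per month; n is counted in months.
FV = PMT × [((1+r)^n − 1)/r] = 4,375 × [(1+r)^240 − 1] / r = ¥1,808,691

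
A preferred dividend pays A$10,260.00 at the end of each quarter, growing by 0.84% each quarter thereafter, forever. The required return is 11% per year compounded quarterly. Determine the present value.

Periodic rate r = 0.11/4 per quarter.
Growing perpetuity (Gordon): PV = PMT₁ / (r − g) = 10,260 / (r − 0.0084) = A$537,172.77.

A$537,172.77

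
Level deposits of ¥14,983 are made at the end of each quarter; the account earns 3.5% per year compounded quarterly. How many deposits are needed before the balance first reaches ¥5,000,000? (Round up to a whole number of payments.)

157 payments

Periodic rate r = 0.035/4 per quarter; n is counted in quarters.
Ordinary annuity FV: 5,000,000 = 14,983 × [((1+r)^n − 1)/r].
(1+r)^n = 1 + 5,000,000 × r / 14,983, so n = ln(1 + 5,000,000·r/14,983) / ln(1+r) = 156.81.
Round up to a whole number of payments: n = 157.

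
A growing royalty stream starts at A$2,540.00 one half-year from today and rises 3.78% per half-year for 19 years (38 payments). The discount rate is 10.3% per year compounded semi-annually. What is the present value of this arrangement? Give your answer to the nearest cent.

Periodic rate r = 0.103/2 per half-year; n is counted in half-years.
Growing ordinary annuity: PV = PMT₁ × [1 − ((1+g)/(1+r))^n] / (r − g) = 2,540 × [1 − ((1+0.0378)/(1+r))^38] / (r − 0.0378) = A$72,764.75.

A$72,764.75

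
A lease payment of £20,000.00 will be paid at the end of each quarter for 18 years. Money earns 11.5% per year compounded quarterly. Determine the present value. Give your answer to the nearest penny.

This is an ordinary annuity: 72 payments of £20,000.00 at the end of each quarter.
Periodic rate r = 0.115/4 per quarter; n is counted in quarters.
PV = PMT × [(1 − (1+r)^−n)/r] = 20,000 × [1 − (1+r)^−72] / r = £605,269.94

£605,269.94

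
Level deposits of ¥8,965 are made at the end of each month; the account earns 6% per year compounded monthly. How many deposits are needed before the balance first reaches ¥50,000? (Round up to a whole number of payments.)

Periodic rate r = 0.06/12 per month; n is counted in months.
Ordinary annuity FV: 50,000 = 8,965 × [((1+r)^n − 1)/r].
(1+r)^n = 1 + 50,000 × r / 8,965, so n = ln(1 + 50,000·r/8,965) / ln(1+r) = 5.51.
Round up to a whole number of payments: n = 6.

6 payments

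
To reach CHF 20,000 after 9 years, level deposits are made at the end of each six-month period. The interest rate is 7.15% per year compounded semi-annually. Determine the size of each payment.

CHF 810.78

Level ordinary annuity; solve FV = PMT × [((1+r)^n − 1)/r] for PMT.
Periodic rate r = 0.0715/2 per half-year; n is counted in half-years.
With n = 18: PMT = 20,000 / ([((1+r)^n − 1)/r]) = CHF 810.78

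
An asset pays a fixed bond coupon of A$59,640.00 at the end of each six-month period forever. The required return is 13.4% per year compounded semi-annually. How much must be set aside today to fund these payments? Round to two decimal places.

Periodic rate r = 0.134/2 per half-year.
Level perpetuity: PV = PMT / r = 59,640 / (0.134/2) = A$890,149.25.

A$890,149.25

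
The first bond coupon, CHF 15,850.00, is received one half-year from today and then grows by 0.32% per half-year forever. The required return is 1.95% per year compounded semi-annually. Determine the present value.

Periodic rate r = 0.0195/2 per half-year.
Growing perpetuity (Gordon): PV = PMT₁ / (r − g) = 15,850 / (r − 0.0032) = CHF 2,419,847.33.

CHF 2,419,847.33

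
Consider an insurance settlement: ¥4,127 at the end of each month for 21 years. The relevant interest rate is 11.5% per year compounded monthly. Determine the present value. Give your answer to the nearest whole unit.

¥391,713

This is an ordinary annuity: 252 payments of ¥4,127 at the end of each month.
Periodic rate r = 0.115/12 per month; n is counted in months.
PV = PMT × [(1 − (1+r)^−n)/r] = 4,127 × [1 − (1+r)^−252] / r = ¥391,713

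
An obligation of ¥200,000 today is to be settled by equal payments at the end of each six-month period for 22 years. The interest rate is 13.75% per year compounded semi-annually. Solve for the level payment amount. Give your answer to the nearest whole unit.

¥14,529

Level ordinary annuity; solve PV = PMT × [(1 − (1+r)^−n)/r] for PMT.
Periodic rate r = 0.1375/2 per half-year; n is counted in half-years.
With n = 44: PMT = 200,000 / ([(1 − (1+r)^−n)/r]) = ¥14,529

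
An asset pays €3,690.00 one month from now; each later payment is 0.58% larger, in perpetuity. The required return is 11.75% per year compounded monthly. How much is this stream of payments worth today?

Periodic rate r = 0.1175/12 per month.
Growing perpetuity (Gordon): PV = PMT₁ / (r − g) = 3,690 / (r − 0.0058) = €924,425.89.

€924,425.89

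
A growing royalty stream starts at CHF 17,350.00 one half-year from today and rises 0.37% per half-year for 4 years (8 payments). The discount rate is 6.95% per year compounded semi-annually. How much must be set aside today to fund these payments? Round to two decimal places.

CHF 120,865.24

Periodic rate r = 0.0695/2 per half-year; n is counted in half-years.
Growing ordinary annuity: PV = PMT₁ × [1 − ((1+g)/(1+r))^n] / (r − g) = 17,350 × [1 − ((1+0.0037)/(1+r))^8] / (r − 0.0037) = CHF 120,865.24.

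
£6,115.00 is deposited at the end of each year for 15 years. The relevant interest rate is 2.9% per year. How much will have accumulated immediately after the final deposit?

This is an ordinary annuity: 15 deposits of £6,115.00 at the end of each year.
Periodic rate r = 0.029 per year.
FV = PMT × [((1+r)^n − 1)/r] = 6,115 × [(1+r)^15 − 1] / r = £112,902.32

£112,902.32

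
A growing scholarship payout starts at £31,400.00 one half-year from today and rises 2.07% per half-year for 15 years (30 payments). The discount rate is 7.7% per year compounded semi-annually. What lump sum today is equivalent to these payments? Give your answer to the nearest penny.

£713,878.68

Periodic rate r = 0.077/2 per half-year; n is counted in half-years.
Growing ordinary annuity: PV = PMT₁ × [1 − ((1+g)/(1+r))^n] / (r − g) = 31,400 × [1 − ((1+0.0207)/(1+r))^30] / (r − 0.0207) = £713,878.68.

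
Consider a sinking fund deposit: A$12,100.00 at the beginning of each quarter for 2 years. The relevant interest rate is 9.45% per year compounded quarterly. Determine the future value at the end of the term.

This is an annuity due: 8 deposits of A$12,100.00 at the beginning of each quarter.
Periodic rate r = 0.0945/4 per quarter; n is counted in quarters.
FV = PMT × [((1+r)^n − 1)/r] × (1+r) = 12,100 × [(1+r)^8 − 1] / r × (1+r) = A$107,678.93

A$107,678.93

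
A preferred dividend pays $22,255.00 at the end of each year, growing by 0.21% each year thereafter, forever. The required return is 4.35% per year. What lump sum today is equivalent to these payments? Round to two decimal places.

Periodic rate r = 0.0435 per year.
Growing perpetuity (Gordon): PV = PMT₁ / (r − g) = 22,255 / (r − 0.0021) = $537,560.39.

$537,560.39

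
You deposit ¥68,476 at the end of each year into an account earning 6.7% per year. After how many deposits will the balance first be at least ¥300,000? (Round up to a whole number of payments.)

Periodic rate r = 0.067 per year.
Ordinary annuity FV: 300,000 = 68,476 × [((1+r)^n − 1)/r].
(1+r)^n = 1 + 300,000 × r / 68,476, so n = ln(1 + 300,000·r/68,476) / ln(1+r) = 3.97.
Round up to a whole number of payments: n = 4.

4 payments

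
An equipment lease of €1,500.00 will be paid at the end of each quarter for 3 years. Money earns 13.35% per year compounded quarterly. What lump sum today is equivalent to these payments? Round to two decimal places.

This is an ordinary annuity: 12 payments of €1,500.00 at the end of each quarter.
Periodic rate r = 0.1335/4 per quarter; n is counted in quarters.
PV = PMT × [(1 − (1+r)^−n)/r] = 1,500 × [1 − (1+r)^−12] / r = €14,634.61

€14,634.61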